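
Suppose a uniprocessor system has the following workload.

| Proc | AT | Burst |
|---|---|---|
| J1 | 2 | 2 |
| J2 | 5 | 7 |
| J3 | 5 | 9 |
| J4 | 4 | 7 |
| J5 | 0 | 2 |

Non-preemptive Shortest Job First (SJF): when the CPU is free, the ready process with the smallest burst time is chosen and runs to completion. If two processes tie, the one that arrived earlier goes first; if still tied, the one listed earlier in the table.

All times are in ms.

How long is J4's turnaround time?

Gantt: | J5 0-2 | J1 2-4 | J4 4-11 | J2 11-18 | J3 18-27 |
Completion: J1=4  J2=18  J3=27  J4=11  J5=2
Turnaround (C−A): J1=2  J2=13  J3=22  J4=7  J5=2
Turnaround(J4) = completion − arrival = 11 − 4 = 7

7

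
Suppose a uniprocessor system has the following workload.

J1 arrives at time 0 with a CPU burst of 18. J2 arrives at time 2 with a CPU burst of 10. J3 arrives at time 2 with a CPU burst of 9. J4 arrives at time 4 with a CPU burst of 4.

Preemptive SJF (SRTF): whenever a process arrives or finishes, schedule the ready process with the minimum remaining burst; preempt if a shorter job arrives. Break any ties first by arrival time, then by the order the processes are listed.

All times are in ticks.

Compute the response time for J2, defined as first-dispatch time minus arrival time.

Gantt: | J1 0-2 | J3 2-4 | J4 4-8 | J3 8-15 | J2 15-25 | J1 25-41 |
Completion: J1=41  J2=25  J3=15  J4=8
Turnaround (C−A): J1=41  J2=23  J3=13  J4=4
Response(J2) = first start − arrival = 15 − 2 = 13

13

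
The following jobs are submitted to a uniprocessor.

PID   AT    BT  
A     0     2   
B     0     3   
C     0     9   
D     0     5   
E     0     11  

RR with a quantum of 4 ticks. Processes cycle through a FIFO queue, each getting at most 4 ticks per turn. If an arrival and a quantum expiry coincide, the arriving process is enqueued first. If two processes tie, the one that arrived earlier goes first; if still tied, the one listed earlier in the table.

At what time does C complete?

Schedule: | A 0-2 | B 2-5 | C 5-9 | D 9-13 | E 13-17 | C 17-21 | D 21-22 | E 22-26 | C 26-27 | E 27-30 |
Completion: A=2  B=5  C=27  D=22  E=30

27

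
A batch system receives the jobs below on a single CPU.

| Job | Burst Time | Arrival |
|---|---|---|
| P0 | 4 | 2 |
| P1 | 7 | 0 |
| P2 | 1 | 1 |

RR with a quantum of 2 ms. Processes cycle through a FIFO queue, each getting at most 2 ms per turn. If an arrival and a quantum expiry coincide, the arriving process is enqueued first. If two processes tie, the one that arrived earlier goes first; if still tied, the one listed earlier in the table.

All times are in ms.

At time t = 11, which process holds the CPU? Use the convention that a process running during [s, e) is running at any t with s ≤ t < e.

Gantt: | P1 0-2 | P2 2-3 | P0 3-5 | P1 5-7 | P0 7-9 | P1 9-12 |
Completion: P0=9  P1=12  P2=3

P1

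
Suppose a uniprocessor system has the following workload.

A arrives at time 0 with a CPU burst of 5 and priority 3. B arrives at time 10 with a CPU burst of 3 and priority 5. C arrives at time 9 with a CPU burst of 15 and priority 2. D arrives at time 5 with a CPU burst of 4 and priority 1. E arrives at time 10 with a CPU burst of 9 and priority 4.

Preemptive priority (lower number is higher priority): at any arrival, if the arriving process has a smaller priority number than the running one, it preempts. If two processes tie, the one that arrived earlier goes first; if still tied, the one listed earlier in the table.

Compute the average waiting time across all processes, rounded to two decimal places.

7.40

Timeline: | A 0-5 | D 5-9 | C 9-24 | E 24-33 | B 33-36 |
Completion: A=5  B=36  C=24  D=9  E=33
Turnaround (C−A): A=5  B=26  C=15  D=4  E=23
Waiting times: A=0, B=23, C=0, D=0, E=14
Average waiting = (0+23+0+0+14) / 5 = 37/5 = 7.40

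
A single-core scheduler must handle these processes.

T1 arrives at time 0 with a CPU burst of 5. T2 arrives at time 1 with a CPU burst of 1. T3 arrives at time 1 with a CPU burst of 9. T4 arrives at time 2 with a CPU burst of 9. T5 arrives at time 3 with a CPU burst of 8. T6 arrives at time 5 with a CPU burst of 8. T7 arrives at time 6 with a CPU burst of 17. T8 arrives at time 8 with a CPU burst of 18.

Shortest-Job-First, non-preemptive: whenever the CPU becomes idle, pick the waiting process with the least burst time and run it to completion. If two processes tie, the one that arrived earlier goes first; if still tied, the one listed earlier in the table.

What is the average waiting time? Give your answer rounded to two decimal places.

18.63

Timeline: | T1 0-5 | T2 5-6 | T5 6-14 | T6 14-22 | T3 22-31 | T4 31-40 | T7 40-57 | T8 57-75 |
Completion: T1=5  T2=6  T3=31  T4=40  T5=14  T6=22  T7=57  T8=75
Turnaround (C−A): T1=5  T2=5  T3=30  T4=38  T5=11  T6=17  T7=51  T8=67
Waiting times: T1=0, T2=4, T3=21, T4=29, T5=3, T6=9, T7=34, T8=49
Average waiting = (0+4+21+29+3+9+34+49) / 8 = 149/8 = 18.63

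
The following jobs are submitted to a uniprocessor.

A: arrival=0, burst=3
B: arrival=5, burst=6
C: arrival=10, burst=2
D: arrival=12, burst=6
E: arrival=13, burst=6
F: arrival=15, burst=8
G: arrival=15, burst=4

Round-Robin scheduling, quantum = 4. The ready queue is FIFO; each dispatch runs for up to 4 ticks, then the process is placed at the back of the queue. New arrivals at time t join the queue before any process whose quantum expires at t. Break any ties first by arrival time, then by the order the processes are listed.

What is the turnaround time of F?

22

Schedule: | A 0-3 | idle 3-5 | B 5-11 | C 11-13 | D 13-17 | E 17-21 | F 21-25 | G 25-29 | D 29-31 | E 31-33 | F 33-37 |
Completion: A=3  B=11  C=13  D=31  E=33  F=37  G=29
Turnaround (C−A): A=3  B=6  C=3  D=19  E=20  F=22  G=14
Turnaround(F) = completion − arrival = 37 − 15 = 22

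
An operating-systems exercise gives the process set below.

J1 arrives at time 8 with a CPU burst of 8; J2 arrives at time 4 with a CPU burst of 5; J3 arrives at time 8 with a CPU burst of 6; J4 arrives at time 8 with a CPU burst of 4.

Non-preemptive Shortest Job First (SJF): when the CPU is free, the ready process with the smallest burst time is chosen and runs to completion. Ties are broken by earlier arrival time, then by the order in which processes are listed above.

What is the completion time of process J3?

19

Schedule: | idle 0-4 | J2 4-9 | J4 9-13 | J3 13-19 | J1 19-27 |
Completion: J1=27  J2=9  J3=19  J4=13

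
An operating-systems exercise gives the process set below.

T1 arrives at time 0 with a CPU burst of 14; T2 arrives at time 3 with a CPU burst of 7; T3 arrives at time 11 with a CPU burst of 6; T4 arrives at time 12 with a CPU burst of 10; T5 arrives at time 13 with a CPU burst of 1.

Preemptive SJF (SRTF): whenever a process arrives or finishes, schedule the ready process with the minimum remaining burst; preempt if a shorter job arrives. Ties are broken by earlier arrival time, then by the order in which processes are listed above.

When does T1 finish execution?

28

Timeline: | T1 0-3 | T2 3-10 | T1 10-11 | T3 11-13 | T5 13-14 | T3 14-18 | T1 18-28 | T4 28-38 |
Completion: T1=28  T2=10  T3=18  T4=38  T5=14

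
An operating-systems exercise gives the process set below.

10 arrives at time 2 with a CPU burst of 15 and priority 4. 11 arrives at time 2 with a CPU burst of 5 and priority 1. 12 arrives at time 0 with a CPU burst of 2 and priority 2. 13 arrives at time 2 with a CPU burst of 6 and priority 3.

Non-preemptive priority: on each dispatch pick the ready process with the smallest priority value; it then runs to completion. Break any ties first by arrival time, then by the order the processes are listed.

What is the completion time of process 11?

7

Schedule: | 12 0-2 | 11 2-7 | 13 7-13 | 10 13-28 |
Completion: 10=28  11=7  12=2  13=13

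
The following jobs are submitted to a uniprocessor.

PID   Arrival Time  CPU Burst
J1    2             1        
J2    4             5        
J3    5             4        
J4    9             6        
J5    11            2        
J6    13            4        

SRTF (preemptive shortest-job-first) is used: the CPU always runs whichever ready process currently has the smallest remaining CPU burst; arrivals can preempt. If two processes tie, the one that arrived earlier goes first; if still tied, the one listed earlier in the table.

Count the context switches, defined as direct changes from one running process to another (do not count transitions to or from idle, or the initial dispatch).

4

Gantt: | idle 0-2 | J1 2-3 | idle 3-4 | J2 4-9 | J3 9-13 | J5 13-15 | J6 15-19 | J4 19-25 |
Completion: J1=3  J2=9  J3=13  J4=25  J5=15  J6=19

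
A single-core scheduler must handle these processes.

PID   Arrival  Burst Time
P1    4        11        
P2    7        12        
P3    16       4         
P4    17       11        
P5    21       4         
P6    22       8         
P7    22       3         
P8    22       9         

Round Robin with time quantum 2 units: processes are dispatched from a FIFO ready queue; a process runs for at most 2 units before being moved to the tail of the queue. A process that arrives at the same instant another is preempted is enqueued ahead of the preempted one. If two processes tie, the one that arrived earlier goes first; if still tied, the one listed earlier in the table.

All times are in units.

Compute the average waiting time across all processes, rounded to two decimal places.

25.50

Schedule: | idle 0-4 | P1 4-8 | P2 8-10 | P1 10-12 | P2 12-14 | P1 14-16 | P2 16-18 | P3 18-20 | P1 20-22 | P4 22-24 | P2 24-26 | P3 26-28 | P5 28-30 | P6 30-32 | P7 32-34 | P8 34-36 | P1 36-37 | P4 37-39 | P2 39-41 | P5 41-43 | P6 43-45 | P7 45-46 | P8 46-48 | P4 48-50 | P2 50-52 | P6 52-54 | P8 54-56 | P4 56-58 | P6 58-60 | P8 60-62 | P4 62-64 | P8 64-65 | P4 65-66 |
Completion: P1=37  P2=52  P3=28  P4=66  P5=43  P6=60  P7=46  P8=65
Turnaround (C−A): P1=33  P2=45  P3=12  P4=49  P5=22  P6=38  P7=24  P8=43
Waiting times: P1=22, P2=33, P3=8, P4=38, P5=18, P6=30, P7=21, P8=34
Average waiting = (22+33+8+38+18+30+21+34) / 8 = 204/8 = 25.50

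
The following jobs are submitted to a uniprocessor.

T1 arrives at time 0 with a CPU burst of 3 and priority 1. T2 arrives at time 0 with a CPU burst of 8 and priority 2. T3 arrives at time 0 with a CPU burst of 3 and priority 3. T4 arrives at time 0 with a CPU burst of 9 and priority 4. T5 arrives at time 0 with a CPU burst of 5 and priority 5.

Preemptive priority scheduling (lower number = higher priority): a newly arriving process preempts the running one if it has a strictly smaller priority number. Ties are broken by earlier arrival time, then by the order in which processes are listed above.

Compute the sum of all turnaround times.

79

Timeline: | T1 0-3 | T2 3-11 | T3 11-14 | T4 14-23 | T5 23-28 |
Completion: T1=3  T2=11  T3=14  T4=23  T5=28
Turnaround (C−A): T1=3  T2=11  T3=14  T4=23  T5=28
Turnaround = completion − arrival: T1=3, T2=11, T3=14, T4=23, T5=28
Total turnaround = 3 + 11 + 14 + 23 + 28 = 79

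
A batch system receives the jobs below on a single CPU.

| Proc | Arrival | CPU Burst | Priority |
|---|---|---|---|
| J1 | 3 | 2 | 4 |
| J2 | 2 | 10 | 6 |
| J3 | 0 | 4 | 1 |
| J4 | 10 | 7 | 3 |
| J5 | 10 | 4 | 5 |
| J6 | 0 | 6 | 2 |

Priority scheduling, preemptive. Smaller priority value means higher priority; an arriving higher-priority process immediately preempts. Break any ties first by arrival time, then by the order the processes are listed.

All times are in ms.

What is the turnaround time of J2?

31

Timeline: | J3 0-4 | J6 4-10 | J4 10-17 | J1 17-19 | J5 19-23 | J2 23-33 |
Completion: J1=19  J2=33  J3=4  J4=17  J5=23  J6=10
Turnaround (C−A): J1=16  J2=31  J3=4  J4=7  J5=13  J6=10
Turnaround(J2) = completion − arrival = 33 − 2 = 31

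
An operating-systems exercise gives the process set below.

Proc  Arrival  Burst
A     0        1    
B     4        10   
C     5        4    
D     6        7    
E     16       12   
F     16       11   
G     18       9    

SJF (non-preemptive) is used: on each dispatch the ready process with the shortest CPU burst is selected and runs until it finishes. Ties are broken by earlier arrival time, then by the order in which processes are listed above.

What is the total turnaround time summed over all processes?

Schedule: | A 0-1 | idle 1-4 | B 4-14 | C 14-18 | D 18-25 | G 25-34 | F 34-45 | E 45-57 |
Completion: A=1  B=14  C=18  D=25  E=57  F=45  G=34
Turnaround (C−A): A=1  B=10  C=13  D=19  E=41  F=29  G=16
Turnaround = completion − arrival: A=1, B=10, C=13, D=19, E=41, F=29, G=16
Total turnaround = 1 + 10 + 13 + 19 + 41 + 29 + 16 = 129

129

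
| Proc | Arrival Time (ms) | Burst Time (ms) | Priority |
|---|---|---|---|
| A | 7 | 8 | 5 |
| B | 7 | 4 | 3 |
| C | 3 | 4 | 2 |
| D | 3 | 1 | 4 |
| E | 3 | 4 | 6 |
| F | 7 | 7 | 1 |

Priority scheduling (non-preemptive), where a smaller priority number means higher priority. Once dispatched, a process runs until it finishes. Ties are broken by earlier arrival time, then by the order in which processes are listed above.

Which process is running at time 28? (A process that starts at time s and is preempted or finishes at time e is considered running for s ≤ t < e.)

E

Schedule: | idle 0-3 | C 3-7 | F 7-14 | B 14-18 | D 18-19 | A 19-27 | E 27-31 |
Completion: A=27  B=18  C=7  D=19  E=31  F=14
Turnaround (C−A): A=20  B=11  C=4  D=16  E=28  F=7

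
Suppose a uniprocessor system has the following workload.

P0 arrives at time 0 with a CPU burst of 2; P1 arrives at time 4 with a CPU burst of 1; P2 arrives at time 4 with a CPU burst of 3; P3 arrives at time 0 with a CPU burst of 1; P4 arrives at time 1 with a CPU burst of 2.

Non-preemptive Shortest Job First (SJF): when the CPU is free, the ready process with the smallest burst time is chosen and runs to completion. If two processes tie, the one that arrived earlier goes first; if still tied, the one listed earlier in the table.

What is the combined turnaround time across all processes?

15

Gantt: | P3 0-1 | P0 1-3 | P4 3-5 | P1 5-6 | P2 6-9 |
Completion: P0=3  P1=6  P2=9  P3=1  P4=5
Turnaround = completion − arrival: P0=3, P1=2, P2=5, P3=1, P4=4
Total turnaround = 3 + 2 + 5 + 1 + 4 = 15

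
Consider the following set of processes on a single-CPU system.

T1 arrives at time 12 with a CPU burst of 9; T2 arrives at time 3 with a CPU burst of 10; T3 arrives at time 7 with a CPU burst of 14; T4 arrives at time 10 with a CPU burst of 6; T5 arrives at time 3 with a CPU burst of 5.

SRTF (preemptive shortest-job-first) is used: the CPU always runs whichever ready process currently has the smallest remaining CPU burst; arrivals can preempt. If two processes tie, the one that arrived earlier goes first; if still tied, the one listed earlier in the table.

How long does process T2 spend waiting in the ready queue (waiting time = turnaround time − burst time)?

Timeline: | idle 0-3 | T5 3-8 | T2 8-10 | T4 10-16 | T2 16-24 | T1 24-33 | T3 33-47 |
Completion: T1=33  T2=24  T3=47  T4=16  T5=8
Turnaround (C−A): T1=21  T2=21  T3=40  T4=6  T5=5
Waiting(T2) = turnaround − burst = 21 − 10 = 11

11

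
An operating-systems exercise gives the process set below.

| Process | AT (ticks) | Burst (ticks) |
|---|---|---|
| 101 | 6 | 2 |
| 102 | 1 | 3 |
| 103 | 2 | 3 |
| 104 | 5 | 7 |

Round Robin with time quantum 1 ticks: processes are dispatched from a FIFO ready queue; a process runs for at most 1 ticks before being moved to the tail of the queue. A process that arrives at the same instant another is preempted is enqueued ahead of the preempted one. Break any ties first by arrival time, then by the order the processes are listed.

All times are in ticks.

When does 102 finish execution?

6

Timeline: | idle 0-1 | 102 1-2 | 103 2-3 | 102 3-4 | 103 4-5 | 102 5-6 | 104 6-7 | 103 7-8 | 101 8-9 | 104 9-10 | 101 10-11 | 104 11-16 |
Completion: 101=11  102=6  103=8  104=16
Turnaround (C−A): 101=5  102=5  103=6  104=11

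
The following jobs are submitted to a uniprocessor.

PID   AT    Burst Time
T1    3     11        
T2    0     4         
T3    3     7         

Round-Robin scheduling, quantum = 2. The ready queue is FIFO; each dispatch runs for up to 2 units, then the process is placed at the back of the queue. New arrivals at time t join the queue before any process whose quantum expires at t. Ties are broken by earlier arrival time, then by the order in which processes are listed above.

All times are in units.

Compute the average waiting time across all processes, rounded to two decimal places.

Schedule: | T2 0-4 | T1 4-6 | T3 6-8 | T1 8-10 | T3 10-12 | T1 12-14 | T3 14-16 | T1 16-18 | T3 18-19 | T1 19-22 |
Completion: T1=22  T2=4  T3=19
Turnaround (C−A): T1=19  T2=4  T3=16
Waiting times: T1=8, T2=0, T3=9
Average waiting = (8+0+9) / 3 = 17/3 = 5.67

5.67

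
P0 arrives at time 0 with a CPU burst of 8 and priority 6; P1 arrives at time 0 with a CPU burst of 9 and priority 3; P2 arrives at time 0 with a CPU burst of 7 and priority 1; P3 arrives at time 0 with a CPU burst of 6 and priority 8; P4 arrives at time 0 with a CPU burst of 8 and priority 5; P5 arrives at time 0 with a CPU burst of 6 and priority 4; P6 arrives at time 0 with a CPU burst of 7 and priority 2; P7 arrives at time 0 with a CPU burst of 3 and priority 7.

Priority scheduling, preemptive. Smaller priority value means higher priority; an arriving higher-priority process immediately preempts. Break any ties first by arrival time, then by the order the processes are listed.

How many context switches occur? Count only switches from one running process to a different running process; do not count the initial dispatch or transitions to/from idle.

Timeline: | P2 0-7 | P6 7-14 | P1 14-23 | P5 23-29 | P4 29-37 | P0 37-45 | P7 45-48 | P3 48-54 |
Completion: P0=45  P1=23  P2=7  P3=54  P4=37  P5=29  P6=14  P7=48
Turnaround (C−A): P0=45  P1=23  P2=7  P3=54  P4=37  P5=29  P6=14  P7=48

7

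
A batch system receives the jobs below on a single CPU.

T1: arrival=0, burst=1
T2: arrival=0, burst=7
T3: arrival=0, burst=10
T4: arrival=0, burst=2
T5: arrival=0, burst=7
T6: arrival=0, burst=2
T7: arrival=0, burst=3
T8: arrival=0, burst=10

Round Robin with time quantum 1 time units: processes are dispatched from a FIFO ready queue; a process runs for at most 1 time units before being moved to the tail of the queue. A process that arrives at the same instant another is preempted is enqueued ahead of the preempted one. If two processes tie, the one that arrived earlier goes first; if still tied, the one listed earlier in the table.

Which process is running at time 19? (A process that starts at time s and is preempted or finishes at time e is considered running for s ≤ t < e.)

Schedule: | T1 0-1 | T2 1-2 | T3 2-3 | T4 3-4 | T5 4-5 | T6 5-6 | T7 6-7 | T8 7-8 | T2 8-9 | T3 9-10 | T4 10-11 | T5 11-12 | T6 12-13 | T7 13-14 | T8 14-15 | T2 15-16 | T3 16-17 | T5 17-18 | T7 18-19 | T8 19-20 | T2 20-21 | T3 21-22 | T5 22-23 | T8 23-24 | T2 24-25 | T3 25-26 | T5 26-27 | T8 27-28 | T2 28-29 | T3 29-30 | T5 30-31 | T8 31-32 | T2 32-33 | T3 33-34 | T5 34-35 | T8 35-36 | T3 36-37 | T8 37-38 | T3 38-39 | T8 39-40 | T3 40-41 | T8 41-42 |
Completion: T1=1  T2=33  T3=41  T4=11  T5=35  T6=13  T7=19  T8=42
Turnaround (C−A): T1=1  T2=33  T3=41  T4=11  T5=35  T6=13  T7=19  T8=42

T8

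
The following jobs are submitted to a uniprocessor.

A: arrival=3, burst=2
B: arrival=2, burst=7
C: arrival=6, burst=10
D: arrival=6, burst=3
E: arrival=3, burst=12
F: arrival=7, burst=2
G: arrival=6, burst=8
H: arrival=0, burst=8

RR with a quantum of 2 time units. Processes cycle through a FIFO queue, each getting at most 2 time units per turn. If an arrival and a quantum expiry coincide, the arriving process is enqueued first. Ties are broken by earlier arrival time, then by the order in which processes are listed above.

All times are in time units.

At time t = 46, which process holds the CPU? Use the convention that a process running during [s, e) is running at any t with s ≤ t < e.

Timeline: | H 0-2 | B 2-4 | H 4-6 | A 6-8 | E 8-10 | B 10-12 | C 12-14 | D 14-16 | G 16-18 | H 18-20 | F 20-22 | E 22-24 | B 24-26 | C 26-28 | D 28-29 | G 29-31 | H 31-33 | E 33-35 | B 35-36 | C 36-38 | G 38-40 | E 40-42 | C 42-44 | G 44-46 | E 46-48 | C 48-50 | E 50-52 |
Completion: A=8  B=36  C=50  D=29  E=52  F=22  G=46  H=33

E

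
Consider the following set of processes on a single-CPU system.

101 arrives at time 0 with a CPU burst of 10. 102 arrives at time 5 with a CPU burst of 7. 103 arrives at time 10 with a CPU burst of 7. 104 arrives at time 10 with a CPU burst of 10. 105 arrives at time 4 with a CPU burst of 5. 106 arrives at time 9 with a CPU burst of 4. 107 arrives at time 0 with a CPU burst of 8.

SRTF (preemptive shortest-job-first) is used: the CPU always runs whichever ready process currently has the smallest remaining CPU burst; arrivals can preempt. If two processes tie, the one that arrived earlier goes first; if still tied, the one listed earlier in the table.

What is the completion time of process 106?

Timeline: | 107 0-8 | 105 8-13 | 106 13-17 | 102 17-24 | 103 24-31 | 101 31-41 | 104 41-51 |
Completion: 101=41  102=24  103=31  104=51  105=13  106=17  107=8

17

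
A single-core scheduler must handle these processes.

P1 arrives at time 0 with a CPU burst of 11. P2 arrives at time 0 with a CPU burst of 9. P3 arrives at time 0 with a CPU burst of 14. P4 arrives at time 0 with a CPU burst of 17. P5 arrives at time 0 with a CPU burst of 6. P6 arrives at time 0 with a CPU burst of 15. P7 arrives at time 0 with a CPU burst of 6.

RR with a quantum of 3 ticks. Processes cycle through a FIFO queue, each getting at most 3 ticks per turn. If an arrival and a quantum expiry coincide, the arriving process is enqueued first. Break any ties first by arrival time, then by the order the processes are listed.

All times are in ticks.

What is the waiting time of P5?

Timeline: | P1 0-3 | P2 3-6 | P3 6-9 | P4 9-12 | P5 12-15 | P6 15-18 | P7 18-21 | P1 21-24 | P2 24-27 | P3 27-30 | P4 30-33 | P5 33-36 | P6 36-39 | P7 39-42 | P1 42-45 | P2 45-48 | P3 48-51 | P4 51-54 | P6 54-57 | P1 57-59 | P3 59-62 | P4 62-65 | P6 65-68 | P3 68-70 | P4 70-73 | P6 73-76 | P4 76-78 |
Completion: P1=59  P2=48  P3=70  P4=78  P5=36  P6=76  P7=42
Turnaround (C−A): P1=59  P2=48  P3=70  P4=78  P5=36  P6=76  P7=42
Waiting(P5) = turnaround − burst = 36 − 6 = 30

30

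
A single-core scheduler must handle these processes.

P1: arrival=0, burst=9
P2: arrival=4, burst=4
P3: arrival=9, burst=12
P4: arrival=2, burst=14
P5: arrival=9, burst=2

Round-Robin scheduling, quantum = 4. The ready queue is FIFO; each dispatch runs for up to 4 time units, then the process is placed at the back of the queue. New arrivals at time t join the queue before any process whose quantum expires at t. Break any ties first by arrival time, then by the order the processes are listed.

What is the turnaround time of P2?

Schedule: | P1 0-4 | P4 4-8 | P2 8-12 | P1 12-16 | P4 16-20 | P3 20-24 | P5 24-26 | P1 26-27 | P4 27-31 | P3 31-35 | P4 35-37 | P3 37-41 |
Completion: P1=27  P2=12  P3=41  P4=37  P5=26
Turnaround (C−A): P1=27  P2=8  P3=32  P4=35  P5=17
Turnaround(P2) = completion − arrival = 12 − 4 = 8

8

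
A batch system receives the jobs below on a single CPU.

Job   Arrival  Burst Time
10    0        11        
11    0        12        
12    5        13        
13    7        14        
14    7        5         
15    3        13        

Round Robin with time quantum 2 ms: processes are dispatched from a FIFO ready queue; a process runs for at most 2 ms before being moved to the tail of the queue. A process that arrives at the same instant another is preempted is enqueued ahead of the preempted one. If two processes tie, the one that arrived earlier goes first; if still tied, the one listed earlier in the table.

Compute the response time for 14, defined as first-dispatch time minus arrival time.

9

Gantt: | 10 0-2 | 11 2-4 | 10 4-6 | 15 6-8 | 11 8-10 | 12 10-12 | 10 12-14 | 13 14-16 | 14 16-18 | 15 18-20 | 11 20-22 | 12 22-24 | 10 24-26 | 13 26-28 | 14 28-30 | 15 30-32 | 11 32-34 | 12 34-36 | 10 36-38 | 13 38-40 | 14 40-41 | 15 41-43 | 11 43-45 | 12 45-47 | 10 47-48 | 13 48-50 | 15 50-52 | 11 52-54 | 12 54-56 | 13 56-58 | 15 58-60 | 12 60-62 | 13 62-64 | 15 64-65 | 12 65-66 | 13 66-68 |
Completion: 10=48  11=54  12=66  13=68  14=41  15=65
Turnaround (C−A): 10=48  11=54  12=61  13=61  14=34  15=62
Response(14) = first start − arrival = 16 − 7 = 9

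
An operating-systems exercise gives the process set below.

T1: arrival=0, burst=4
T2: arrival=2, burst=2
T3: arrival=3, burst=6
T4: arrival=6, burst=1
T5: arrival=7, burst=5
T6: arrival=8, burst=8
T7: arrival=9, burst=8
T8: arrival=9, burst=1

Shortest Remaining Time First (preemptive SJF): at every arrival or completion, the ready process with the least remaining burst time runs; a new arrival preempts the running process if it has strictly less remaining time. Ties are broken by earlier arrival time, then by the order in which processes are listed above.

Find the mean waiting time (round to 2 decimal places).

5.25

Timeline: | T1 0-4 | T2 4-6 | T4 6-7 | T5 7-9 | T8 9-10 | T5 10-13 | T3 13-19 | T6 19-27 | T7 27-35 |
Completion: T1=4  T2=6  T3=19  T4=7  T5=13  T6=27  T7=35  T8=10
Waiting times: T1=0, T2=2, T3=10, T4=0, T5=1, T6=11, T7=18, T8=0
Average waiting = (0+2+10+0+1+11+18+0) / 8 = 42/8 = 5.25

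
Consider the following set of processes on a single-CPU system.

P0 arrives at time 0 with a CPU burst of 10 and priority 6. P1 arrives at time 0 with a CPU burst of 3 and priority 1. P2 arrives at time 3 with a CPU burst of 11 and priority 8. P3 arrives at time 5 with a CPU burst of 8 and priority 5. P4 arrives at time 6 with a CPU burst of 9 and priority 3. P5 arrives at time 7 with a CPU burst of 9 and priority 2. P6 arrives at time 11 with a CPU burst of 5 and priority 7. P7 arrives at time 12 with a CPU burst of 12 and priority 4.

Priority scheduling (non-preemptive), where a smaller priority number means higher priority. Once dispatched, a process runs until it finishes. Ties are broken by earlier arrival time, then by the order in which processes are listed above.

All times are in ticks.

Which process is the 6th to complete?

P3

Gantt: | P1 0-3 | P0 3-13 | P5 13-22 | P4 22-31 | P7 31-43 | P3 43-51 | P6 51-56 | P2 56-67 |
Completion: P0=13  P1=3  P2=67  P3=51  P4=31  P5=22  P6=56  P7=43
Turnaround (C−A): P0=13  P1=3  P2=64  P3=46  P4=25  P5=15  P6=45  P7=31
Finish order: P1 → P0 → P5 → P4 → P7 → P3 → P6 → P2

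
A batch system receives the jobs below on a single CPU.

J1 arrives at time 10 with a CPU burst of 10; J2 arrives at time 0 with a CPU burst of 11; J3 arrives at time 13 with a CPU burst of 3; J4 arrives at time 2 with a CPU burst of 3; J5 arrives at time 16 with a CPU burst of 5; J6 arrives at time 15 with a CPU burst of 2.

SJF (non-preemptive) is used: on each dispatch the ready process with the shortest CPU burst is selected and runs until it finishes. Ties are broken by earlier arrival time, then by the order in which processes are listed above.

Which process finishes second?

Schedule: | J2 0-11 | J4 11-14 | J3 14-17 | J6 17-19 | J5 19-24 | J1 24-34 |
Completion: J1=34  J2=11  J3=17  J4=14  J5=24  J6=19
Finish order: J2 → J4 → J3 → J6 → J5 → J1

J4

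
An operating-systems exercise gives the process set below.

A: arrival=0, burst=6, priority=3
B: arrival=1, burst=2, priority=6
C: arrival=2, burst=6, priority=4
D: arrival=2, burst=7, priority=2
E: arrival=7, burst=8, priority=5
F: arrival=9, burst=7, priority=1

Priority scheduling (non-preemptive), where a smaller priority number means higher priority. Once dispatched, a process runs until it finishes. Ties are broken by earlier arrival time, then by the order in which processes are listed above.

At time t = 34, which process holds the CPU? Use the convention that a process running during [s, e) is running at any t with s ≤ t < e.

B

Gantt: | A 0-6 | D 6-13 | F 13-20 | C 20-26 | E 26-34 | B 34-36 |
Completion: A=6  B=36  C=26  D=13  E=34  F=20
Turnaround (C−A): A=6  B=35  C=24  D=11  E=27  F=11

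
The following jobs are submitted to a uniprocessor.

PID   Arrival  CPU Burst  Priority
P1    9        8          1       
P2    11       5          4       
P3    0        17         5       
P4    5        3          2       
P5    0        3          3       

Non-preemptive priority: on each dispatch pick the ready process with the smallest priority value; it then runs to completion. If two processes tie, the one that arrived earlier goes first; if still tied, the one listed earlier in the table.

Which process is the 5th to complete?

P2

Schedule: | P5 0-3 | P3 3-20 | P1 20-28 | P4 28-31 | P2 31-36 |
Completion: P1=28  P2=36  P3=20  P4=31  P5=3
Turnaround (C−A): P1=19  P2=25  P3=20  P4=26  P5=3
Finish order: P5 → P3 → P1 → P4 → P2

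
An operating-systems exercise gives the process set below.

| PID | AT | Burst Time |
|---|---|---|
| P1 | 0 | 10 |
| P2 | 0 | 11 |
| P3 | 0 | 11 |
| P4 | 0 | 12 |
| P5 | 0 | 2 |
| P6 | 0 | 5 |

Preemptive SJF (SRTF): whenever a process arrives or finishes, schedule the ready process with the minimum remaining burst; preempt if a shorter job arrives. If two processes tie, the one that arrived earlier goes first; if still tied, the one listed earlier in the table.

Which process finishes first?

Gantt: | P5 0-2 | P6 2-7 | P1 7-17 | P2 17-28 | P3 28-39 | P4 39-51 |
Completion: P1=17  P2=28  P3=39  P4=51  P5=2  P6=7
Finish order: P5 → P6 → P1 → P2 → P3 → P4

P5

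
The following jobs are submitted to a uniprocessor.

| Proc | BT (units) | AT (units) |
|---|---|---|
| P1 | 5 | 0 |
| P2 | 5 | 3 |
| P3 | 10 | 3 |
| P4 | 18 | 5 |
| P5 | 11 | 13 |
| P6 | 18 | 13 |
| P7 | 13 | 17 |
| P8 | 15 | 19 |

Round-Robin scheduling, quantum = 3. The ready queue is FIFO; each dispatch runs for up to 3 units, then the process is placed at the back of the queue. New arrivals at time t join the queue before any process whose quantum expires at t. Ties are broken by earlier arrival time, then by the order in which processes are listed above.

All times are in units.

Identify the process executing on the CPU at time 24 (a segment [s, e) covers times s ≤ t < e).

Gantt: | P1 0-3 | P2 3-6 | P3 6-9 | P1 9-11 | P4 11-14 | P2 14-16 | P3 16-19 | P5 19-22 | P6 22-25 | P4 25-28 | P7 28-31 | P8 31-34 | P3 34-37 | P5 37-40 | P6 40-43 | P4 43-46 | P7 46-49 | P8 49-52 | P3 52-53 | P5 53-56 | P6 56-59 | P4 59-62 | P7 62-65 | P8 65-68 | P5 68-70 | P6 70-73 | P4 73-76 | P7 76-79 | P8 79-82 | P6 82-85 | P4 85-88 | P7 88-89 | P8 89-92 | P6 92-95 |
Completion: P1=11  P2=16  P3=53  P4=88  P5=70  P6=95  P7=89  P8=92
Turnaround (C−A): P1=11  P2=13  P3=50  P4=83  P5=57  P6=82  P7=72  P8=73

P6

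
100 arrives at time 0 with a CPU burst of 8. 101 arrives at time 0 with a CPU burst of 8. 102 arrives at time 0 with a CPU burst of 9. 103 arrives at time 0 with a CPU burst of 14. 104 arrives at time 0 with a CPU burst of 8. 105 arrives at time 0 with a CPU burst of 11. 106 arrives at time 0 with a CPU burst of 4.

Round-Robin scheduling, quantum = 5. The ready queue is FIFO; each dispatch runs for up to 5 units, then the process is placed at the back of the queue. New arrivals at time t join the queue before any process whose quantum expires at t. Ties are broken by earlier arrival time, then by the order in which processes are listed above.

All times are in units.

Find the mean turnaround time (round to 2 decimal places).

47.14

Gantt: | 100 0-5 | 101 5-10 | 102 10-15 | 103 15-20 | 104 20-25 | 105 25-30 | 106 30-34 | 100 34-37 | 101 37-40 | 102 40-44 | 103 44-49 | 104 49-52 | 105 52-57 | 103 57-61 | 105 61-62 |
Completion: 100=37  101=40  102=44  103=61  104=52  105=62  106=34
Turnaround (C−A): 100=37  101=40  102=44  103=61  104=52  105=62  106=34
Turnaround times: 100=37, 101=40, 102=44, 103=61, 104=52, 105=62, 106=34
Average turnaround = (37+40+44+61+52+62+34) / 7 = 330/7 = 47.14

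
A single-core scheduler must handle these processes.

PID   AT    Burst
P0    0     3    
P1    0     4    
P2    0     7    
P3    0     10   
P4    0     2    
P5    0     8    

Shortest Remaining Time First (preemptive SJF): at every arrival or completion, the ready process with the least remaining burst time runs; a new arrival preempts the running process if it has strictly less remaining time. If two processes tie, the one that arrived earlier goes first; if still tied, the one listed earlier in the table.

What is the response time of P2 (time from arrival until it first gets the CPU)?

9

Timeline: | P4 0-2 | P0 2-5 | P1 5-9 | P2 9-16 | P5 16-24 | P3 24-34 |
Completion: P0=5  P1=9  P2=16  P3=34  P4=2  P5=24
Response(P2) = first start − arrival = 9 − 0 = 9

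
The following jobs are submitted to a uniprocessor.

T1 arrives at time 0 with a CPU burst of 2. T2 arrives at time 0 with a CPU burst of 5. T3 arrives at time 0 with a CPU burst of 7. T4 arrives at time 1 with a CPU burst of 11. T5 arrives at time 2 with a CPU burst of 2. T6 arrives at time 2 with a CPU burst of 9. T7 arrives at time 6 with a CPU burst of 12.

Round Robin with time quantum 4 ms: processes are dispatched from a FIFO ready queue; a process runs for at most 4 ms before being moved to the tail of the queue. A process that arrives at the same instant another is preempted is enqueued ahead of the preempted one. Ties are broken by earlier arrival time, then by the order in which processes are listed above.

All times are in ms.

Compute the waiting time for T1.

0

Timeline: | T1 0-2 | T2 2-6 | T3 6-10 | T4 10-14 | T5 14-16 | T6 16-20 | T7 20-24 | T2 24-25 | T3 25-28 | T4 28-32 | T6 32-36 | T7 36-40 | T4 40-43 | T6 43-44 | T7 44-48 |
Completion: T1=2  T2=25  T3=28  T4=43  T5=16  T6=44  T7=48
Waiting(T1) = turnaround − burst = 2 − 2 = 0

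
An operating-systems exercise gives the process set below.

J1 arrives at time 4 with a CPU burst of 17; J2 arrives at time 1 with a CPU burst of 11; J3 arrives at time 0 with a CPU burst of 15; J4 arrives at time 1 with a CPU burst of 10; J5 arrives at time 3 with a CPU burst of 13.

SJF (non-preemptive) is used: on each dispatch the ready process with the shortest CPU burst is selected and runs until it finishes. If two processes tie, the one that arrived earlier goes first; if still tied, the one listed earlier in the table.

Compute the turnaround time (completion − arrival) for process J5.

46

Schedule: | J3 0-15 | J4 15-25 | J2 25-36 | J5 36-49 | J1 49-66 |
Completion: J1=66  J2=36  J3=15  J4=25  J5=49
Turnaround (C−A): J1=62  J2=35  J3=15  J4=24  J5=46
Turnaround(J5) = completion − arrival = 49 − 3 = 46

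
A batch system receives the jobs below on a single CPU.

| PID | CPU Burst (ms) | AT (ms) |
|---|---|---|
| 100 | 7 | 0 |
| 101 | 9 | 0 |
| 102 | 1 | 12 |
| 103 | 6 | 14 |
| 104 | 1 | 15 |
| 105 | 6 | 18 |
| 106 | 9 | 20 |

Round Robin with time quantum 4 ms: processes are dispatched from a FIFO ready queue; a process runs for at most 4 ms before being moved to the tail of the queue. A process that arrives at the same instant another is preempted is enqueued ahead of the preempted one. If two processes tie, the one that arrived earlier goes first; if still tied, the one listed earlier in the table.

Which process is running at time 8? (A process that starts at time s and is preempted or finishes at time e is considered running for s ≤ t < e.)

Schedule: | 100 0-4 | 101 4-8 | 100 8-11 | 101 11-15 | 102 15-16 | 103 16-20 | 104 20-21 | 101 21-22 | 105 22-26 | 106 26-30 | 103 30-32 | 105 32-34 | 106 34-39 |
Completion: 100=11  101=22  102=16  103=32  104=21  105=34  106=39
Turnaround (C−A): 100=11  101=22  102=4  103=18  104=6  105=16  106=19

100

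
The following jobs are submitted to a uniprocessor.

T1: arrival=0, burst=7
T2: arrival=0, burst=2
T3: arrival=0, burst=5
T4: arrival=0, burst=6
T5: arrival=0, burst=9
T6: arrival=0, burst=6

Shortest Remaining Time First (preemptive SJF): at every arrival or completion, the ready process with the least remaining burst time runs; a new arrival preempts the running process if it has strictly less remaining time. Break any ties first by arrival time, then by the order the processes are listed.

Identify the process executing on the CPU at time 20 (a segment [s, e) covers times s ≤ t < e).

T1

Timeline: | T2 0-2 | T3 2-7 | T4 7-13 | T6 13-19 | T1 19-26 | T5 26-35 |
Completion: T1=26  T2=2  T3=7  T4=13  T5=35  T6=19
Turnaround (C−A): T1=26  T2=2  T3=7  T4=13  T5=35  T6=19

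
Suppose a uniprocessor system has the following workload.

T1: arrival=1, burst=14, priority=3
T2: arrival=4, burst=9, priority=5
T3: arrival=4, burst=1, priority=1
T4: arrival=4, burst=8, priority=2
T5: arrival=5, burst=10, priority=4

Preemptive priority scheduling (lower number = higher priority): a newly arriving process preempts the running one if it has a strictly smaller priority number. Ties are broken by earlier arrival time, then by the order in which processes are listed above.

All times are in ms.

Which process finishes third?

Gantt: | idle 0-1 | T1 1-4 | T3 4-5 | T4 5-13 | T1 13-24 | T5 24-34 | T2 34-43 |
Completion: T1=24  T2=43  T3=5  T4=13  T5=34
Finish order: T3 → T4 → T1 → T5 → T2

T1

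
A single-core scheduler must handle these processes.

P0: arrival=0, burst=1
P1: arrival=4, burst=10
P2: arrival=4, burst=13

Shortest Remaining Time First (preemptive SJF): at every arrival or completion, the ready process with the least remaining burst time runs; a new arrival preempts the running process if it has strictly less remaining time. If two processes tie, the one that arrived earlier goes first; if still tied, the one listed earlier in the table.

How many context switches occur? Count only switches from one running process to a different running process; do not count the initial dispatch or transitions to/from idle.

Schedule: | P0 0-1 | idle 1-4 | P1 4-14 | P2 14-27 |
Completion: P0=1  P1=14  P2=27
Turnaround (C−A): P0=1  P1=10  P2=23

1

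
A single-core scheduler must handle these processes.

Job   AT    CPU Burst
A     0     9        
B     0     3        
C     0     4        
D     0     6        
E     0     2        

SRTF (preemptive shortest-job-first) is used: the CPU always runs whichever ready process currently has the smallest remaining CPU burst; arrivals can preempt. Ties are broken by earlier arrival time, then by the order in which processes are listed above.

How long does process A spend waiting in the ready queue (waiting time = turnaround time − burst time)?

15

Schedule: | E 0-2 | B 2-5 | C 5-9 | D 9-15 | A 15-24 |
Completion: A=24  B=5  C=9  D=15  E=2
Turnaround (C−A): A=24  B=5  C=9  D=15  E=2
Waiting(A) = turnaround − burst = 24 − 9 = 15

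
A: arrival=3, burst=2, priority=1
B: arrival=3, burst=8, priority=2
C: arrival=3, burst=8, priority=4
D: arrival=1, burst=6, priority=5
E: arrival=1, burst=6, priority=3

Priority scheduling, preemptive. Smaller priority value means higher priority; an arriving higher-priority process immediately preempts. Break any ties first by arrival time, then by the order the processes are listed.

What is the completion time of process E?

17

Schedule: | idle 0-1 | E 1-3 | A 3-5 | B 5-13 | E 13-17 | C 17-25 | D 25-31 |
Completion: A=5  B=13  C=25  D=31  E=17
Turnaround (C−A): A=2  B=10  C=22  D=30  E=16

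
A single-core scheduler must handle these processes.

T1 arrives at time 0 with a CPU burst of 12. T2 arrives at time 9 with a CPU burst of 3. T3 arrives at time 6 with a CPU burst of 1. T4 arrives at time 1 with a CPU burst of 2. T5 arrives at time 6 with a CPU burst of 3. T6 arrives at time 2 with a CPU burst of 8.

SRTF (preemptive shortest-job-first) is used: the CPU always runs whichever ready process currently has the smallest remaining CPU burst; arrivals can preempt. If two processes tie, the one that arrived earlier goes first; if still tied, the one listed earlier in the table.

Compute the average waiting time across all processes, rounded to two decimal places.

4.50

Timeline: | T1 0-1 | T4 1-3 | T6 3-6 | T3 6-7 | T5 7-10 | T2 10-13 | T6 13-18 | T1 18-29 |
Completion: T1=29  T2=13  T3=7  T4=3  T5=10  T6=18
Turnaround (C−A): T1=29  T2=4  T3=1  T4=2  T5=4  T6=16
Waiting times: T1=17, T2=1, T3=0, T4=0, T5=1, T6=8
Average waiting = (17+1+0+0+1+8) / 6 = 27/6 = 4.50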